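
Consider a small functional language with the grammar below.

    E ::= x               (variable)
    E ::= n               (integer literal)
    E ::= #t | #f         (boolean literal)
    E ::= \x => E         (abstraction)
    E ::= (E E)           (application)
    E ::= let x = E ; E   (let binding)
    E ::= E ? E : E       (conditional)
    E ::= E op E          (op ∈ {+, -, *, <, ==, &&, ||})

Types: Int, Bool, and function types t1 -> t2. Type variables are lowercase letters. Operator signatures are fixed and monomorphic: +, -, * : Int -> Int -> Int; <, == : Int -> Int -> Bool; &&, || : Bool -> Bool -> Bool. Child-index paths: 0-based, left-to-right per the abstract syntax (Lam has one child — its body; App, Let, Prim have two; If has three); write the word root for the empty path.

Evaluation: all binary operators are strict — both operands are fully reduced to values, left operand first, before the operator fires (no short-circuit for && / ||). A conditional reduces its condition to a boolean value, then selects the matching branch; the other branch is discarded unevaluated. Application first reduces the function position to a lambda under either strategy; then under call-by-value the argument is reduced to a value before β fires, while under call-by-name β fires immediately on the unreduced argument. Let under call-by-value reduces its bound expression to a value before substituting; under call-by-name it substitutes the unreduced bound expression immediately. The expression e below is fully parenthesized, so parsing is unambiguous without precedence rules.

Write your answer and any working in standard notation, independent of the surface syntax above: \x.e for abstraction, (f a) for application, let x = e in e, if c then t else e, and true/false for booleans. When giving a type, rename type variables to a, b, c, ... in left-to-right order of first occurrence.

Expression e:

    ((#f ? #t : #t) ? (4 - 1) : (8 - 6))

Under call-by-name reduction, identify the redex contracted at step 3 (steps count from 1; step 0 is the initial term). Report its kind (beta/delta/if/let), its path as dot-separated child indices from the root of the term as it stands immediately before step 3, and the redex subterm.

Answer: delta at root : (4 - 1)

Trace:
step 0: (if (if false then true else true) then (4 - 1) else (8 - 6))
step 1: [if@0] (if true then (4 - 1) else (8 - 6))
step 2: [if@root] (4 - 1)
step 3: [delta@root] 3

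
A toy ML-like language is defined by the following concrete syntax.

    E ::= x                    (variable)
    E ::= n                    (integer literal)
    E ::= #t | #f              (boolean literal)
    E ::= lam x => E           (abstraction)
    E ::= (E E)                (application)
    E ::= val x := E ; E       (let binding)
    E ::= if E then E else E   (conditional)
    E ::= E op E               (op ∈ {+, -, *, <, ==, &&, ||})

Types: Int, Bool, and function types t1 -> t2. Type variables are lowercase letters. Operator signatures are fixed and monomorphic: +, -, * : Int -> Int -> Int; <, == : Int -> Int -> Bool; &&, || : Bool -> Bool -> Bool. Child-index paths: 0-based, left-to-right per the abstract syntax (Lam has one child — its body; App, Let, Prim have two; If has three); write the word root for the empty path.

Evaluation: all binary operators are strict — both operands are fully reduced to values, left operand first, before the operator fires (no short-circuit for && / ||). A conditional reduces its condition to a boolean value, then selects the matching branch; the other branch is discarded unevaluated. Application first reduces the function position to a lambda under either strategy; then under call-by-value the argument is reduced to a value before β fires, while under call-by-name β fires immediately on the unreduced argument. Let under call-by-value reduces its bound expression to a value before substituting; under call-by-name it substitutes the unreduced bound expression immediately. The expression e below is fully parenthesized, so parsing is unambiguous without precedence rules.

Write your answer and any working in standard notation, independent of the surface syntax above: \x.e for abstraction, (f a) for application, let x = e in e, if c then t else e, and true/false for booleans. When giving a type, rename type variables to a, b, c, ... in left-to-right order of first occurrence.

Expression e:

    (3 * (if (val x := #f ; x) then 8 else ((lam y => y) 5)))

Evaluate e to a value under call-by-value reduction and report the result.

Derivation:
step 0: (3 * (if (let x = false in x) then 8 else ((\y.y) 5)))
step 1: [let@1.0] (3 * (if false then 8 else ((\y.y) 5)))
step 2: [if@1] (3 * ((\y.y) 5))
step 3: [beta@1] (3 * 5)
step 4: [delta@root] 15

Answer: 15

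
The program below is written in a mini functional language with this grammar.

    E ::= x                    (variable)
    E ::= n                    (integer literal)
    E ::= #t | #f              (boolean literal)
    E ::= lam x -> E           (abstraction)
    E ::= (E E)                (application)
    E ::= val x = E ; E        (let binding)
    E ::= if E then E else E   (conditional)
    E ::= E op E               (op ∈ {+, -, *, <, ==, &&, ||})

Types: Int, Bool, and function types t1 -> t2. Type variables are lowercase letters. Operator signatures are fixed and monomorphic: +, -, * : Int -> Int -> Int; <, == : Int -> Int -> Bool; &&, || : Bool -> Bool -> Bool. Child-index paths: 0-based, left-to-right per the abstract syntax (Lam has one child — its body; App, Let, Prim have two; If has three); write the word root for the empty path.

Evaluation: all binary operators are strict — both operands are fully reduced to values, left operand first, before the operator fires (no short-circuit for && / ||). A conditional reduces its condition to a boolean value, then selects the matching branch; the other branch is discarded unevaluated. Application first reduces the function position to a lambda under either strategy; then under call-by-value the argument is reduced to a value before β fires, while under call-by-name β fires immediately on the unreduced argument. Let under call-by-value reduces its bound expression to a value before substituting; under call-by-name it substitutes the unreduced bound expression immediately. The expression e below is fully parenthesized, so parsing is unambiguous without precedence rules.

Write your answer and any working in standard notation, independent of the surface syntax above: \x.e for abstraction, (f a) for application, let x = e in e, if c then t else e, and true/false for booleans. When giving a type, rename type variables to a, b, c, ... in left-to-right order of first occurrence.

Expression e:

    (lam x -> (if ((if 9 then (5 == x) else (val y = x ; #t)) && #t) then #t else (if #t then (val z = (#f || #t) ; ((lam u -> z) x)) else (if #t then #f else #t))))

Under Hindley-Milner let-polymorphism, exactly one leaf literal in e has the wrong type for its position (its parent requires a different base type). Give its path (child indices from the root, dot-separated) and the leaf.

Working:
  unify Int ~ Bool
  FAIL: mismatch Int ~ Bool

Answer: 0.0.0.0 : 9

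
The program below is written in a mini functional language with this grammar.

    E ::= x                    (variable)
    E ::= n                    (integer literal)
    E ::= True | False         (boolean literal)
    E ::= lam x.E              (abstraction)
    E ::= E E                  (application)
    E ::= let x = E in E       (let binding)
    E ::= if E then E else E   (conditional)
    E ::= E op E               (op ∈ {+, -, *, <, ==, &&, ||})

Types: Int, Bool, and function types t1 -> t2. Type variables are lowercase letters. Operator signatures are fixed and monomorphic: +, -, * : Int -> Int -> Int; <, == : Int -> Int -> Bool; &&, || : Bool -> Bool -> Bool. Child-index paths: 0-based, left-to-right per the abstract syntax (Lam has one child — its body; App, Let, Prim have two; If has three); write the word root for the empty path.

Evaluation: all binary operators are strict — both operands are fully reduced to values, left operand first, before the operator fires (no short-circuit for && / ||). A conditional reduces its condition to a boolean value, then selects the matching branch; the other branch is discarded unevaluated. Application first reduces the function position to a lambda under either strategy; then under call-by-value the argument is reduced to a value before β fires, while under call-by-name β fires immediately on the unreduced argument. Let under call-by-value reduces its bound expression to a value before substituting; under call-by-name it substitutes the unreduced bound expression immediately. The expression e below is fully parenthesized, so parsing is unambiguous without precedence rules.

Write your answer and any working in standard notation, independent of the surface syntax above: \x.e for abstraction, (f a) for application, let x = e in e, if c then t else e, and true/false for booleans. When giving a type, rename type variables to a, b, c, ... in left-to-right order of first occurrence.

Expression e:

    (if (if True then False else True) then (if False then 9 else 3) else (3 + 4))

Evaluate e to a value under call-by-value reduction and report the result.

Trace:
step 0: (if (if true then false else true) then (if false then 9 else 3) else (3 + 4))
step 1: [if@0] (if false then (if false then 9 else 3) else (3 + 4))
step 2: [if@root] (3 + 4)
step 3: [delta@root] 7

Answer: 7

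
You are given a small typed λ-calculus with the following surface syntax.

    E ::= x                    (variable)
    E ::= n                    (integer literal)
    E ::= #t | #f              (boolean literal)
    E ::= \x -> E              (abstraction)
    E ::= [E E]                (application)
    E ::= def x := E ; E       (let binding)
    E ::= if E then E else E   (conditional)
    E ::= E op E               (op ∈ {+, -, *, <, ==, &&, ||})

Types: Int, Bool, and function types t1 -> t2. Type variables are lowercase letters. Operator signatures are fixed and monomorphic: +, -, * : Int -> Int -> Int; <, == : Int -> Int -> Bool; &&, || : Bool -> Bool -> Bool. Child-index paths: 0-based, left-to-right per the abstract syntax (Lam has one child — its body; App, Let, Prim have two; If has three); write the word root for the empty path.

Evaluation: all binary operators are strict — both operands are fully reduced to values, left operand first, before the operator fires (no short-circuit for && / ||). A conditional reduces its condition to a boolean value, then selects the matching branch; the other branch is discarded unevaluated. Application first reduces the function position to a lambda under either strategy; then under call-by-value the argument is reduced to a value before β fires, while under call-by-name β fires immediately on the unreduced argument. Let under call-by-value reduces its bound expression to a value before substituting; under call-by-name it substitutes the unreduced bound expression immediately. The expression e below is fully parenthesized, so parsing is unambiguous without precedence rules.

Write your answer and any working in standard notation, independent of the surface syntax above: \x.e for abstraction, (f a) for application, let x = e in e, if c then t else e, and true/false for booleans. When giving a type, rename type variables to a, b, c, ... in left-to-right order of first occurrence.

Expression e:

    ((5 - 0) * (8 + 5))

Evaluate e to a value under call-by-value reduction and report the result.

Trace:
step 0: ((5 - 0) * (8 + 5))
step 1: [delta@0] (5 * (8 + 5))
step 2: [delta@1] (5 * 13)
step 3: [delta@root] 65

Answer: 65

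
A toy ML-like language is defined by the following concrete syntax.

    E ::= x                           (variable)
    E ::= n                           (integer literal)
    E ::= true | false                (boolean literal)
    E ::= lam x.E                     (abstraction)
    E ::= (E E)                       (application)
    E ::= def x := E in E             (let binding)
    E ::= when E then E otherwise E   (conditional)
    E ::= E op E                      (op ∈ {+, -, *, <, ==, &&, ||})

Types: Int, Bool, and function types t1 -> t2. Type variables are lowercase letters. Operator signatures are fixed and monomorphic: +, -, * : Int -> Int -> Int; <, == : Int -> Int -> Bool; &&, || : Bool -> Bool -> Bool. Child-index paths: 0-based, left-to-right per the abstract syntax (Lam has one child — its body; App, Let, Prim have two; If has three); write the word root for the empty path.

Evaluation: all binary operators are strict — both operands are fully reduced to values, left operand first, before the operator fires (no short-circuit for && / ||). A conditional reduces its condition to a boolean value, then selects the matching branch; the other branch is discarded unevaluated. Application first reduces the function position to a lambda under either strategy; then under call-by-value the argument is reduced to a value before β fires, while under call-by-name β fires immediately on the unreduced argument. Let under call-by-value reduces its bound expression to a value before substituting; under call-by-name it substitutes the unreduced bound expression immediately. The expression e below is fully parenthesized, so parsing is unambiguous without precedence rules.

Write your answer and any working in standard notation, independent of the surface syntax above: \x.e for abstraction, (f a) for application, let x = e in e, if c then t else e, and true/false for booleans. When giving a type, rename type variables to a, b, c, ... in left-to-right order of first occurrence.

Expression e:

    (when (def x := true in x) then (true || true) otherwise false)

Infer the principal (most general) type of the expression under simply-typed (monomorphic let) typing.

Derivation:
let x : Bool
x : Bool
  unify Bool ~ Bool
  unify Bool ~ Bool
  unify Bool ~ Bool
  unify Bool ~ Bool

Answer: Bool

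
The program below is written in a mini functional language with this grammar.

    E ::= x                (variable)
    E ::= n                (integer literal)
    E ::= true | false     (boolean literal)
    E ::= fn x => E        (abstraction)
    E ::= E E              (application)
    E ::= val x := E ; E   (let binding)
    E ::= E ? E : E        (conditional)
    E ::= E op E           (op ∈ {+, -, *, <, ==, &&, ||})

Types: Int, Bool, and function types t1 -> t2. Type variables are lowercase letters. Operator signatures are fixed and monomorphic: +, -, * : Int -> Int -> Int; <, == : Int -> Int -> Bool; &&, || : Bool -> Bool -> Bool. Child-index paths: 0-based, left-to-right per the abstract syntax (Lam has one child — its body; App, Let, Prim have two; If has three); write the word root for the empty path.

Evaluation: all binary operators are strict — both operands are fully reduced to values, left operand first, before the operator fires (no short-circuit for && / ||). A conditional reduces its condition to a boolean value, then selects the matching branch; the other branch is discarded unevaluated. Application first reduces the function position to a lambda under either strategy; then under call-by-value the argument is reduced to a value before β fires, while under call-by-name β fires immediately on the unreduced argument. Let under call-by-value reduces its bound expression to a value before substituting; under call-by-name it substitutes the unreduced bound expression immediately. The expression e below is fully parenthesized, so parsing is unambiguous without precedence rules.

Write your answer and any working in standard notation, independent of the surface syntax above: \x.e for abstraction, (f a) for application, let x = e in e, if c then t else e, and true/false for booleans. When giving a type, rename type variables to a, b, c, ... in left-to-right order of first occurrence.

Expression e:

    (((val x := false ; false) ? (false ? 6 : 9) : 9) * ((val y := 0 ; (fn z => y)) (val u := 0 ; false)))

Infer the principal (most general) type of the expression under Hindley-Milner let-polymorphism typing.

Working:
let x : Bool
  unify Bool ~ Bool
  unify Bool ~ Bool
  unify Int ~ Int
  unify Int ~ Int
  unify Int ~ Int
let y : Int
y : Int
\z._ : a -> Int
let u : Int
  unify a -> Int ~ Bool -> b
  unify a ~ Bool
  unify Int ~ b
_ _ : Int
  unify Int ~ Int

Answer: Int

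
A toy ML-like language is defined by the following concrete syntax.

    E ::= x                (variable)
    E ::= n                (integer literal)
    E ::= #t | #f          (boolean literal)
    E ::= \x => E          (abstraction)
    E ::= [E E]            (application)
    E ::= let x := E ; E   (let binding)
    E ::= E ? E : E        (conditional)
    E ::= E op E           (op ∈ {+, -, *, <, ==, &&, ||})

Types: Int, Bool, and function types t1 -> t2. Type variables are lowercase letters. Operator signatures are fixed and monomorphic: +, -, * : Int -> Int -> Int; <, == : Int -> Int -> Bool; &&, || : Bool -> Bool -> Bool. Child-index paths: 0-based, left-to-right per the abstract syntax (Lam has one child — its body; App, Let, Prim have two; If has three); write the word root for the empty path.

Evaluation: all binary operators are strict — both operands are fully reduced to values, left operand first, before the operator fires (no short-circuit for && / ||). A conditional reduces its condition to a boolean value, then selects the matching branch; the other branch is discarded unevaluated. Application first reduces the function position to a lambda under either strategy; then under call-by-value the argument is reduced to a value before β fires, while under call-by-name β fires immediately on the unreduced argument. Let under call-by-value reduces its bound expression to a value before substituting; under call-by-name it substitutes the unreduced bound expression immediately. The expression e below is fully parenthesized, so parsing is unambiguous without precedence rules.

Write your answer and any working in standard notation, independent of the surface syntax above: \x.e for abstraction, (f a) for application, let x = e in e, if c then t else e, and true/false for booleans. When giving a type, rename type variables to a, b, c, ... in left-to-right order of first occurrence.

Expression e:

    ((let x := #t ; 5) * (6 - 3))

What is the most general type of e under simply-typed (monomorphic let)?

Derivation:
let x : Bool
  unify Int ~ Int
  unify Int ~ Int
  unify Int ~ Int
  unify Int ~ Int

Answer: Int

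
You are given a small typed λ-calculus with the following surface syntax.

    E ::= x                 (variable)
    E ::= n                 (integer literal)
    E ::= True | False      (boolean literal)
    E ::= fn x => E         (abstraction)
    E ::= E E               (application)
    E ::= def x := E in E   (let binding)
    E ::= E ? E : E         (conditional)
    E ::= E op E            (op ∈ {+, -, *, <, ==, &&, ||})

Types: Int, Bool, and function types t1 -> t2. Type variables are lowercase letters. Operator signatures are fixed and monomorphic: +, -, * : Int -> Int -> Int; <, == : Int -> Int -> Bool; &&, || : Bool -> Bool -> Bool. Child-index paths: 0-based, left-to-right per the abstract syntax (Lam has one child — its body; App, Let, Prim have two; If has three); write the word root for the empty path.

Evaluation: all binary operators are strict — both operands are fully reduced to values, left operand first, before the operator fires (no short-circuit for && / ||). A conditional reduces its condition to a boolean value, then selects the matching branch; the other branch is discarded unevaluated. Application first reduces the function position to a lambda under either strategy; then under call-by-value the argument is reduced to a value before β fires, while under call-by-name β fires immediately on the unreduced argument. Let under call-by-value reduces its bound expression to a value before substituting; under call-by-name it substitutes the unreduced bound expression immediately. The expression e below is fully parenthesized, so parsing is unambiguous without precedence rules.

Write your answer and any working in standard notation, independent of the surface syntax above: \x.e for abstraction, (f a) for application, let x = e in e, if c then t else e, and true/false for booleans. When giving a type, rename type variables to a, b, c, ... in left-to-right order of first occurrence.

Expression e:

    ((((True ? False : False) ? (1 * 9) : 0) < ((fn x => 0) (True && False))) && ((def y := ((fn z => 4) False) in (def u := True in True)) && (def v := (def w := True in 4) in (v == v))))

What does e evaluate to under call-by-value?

Answer: false

Derivation:
step 0: (((if (if true then false else false) then (1 * 9) else 0) < ((\x.0) (true && false))) && ((let y = ((\z.4) false) in (let u = true in true)) && (let v = (let w = true in 4) in (v == v))))
step 1: [if@0.0.0] (((if false then (1 * 9) else 0) < ((\x.0) (true && false))) && ((let y = ((\z.4) false) in (let u = true in true)) && (let v = (let w = true in 4) in (v == v))))
step 2: [if@0.0] ((0 < ((\x.0) (true && false))) && ((let y = ((\z.4) false) in (let u = true in true)) && (let v = (let w = true in 4) in (v == v))))
step 3: [delta@0.1.1] ((0 < ((\x.0) false)) && ((let y = ((\z.4) false) in (let u = true in true)) && (let v = (let w = true in 4) in (v == v))))
step 4: [beta@0.1] ((0 < 0) && ((let y = ((\z.4) false) in (let u = true in true)) && (let v = (let w = true in 4) in (v == v))))
step 5: [delta@0] (false && ((let y = ((\z.4) false) in (let u = true in true)) && (let v = (let w = true in 4) in (v == v))))
step 6: [beta@1.0.0] (false && ((let y = 4 in (let u = true in true)) && (let v = (let w = true in 4) in (v == v))))
step 7: [let@1.0] (false && ((let u = true in true) && (let v = (let w = true in 4) in (v == v))))
step 8: [let@1.0] (false && (true && (let v = (let w = true in 4) in (v == v))))
step 9: [let@1.1.0] (false && (true && (let v = 4 in (v == v))))
step 10: [let@1.1] (false && (true && (4 == 4)))
step 11: [delta@1.1] (false && (true && true))
step 12: [delta@1] (false && true)
step 13: [delta@root] false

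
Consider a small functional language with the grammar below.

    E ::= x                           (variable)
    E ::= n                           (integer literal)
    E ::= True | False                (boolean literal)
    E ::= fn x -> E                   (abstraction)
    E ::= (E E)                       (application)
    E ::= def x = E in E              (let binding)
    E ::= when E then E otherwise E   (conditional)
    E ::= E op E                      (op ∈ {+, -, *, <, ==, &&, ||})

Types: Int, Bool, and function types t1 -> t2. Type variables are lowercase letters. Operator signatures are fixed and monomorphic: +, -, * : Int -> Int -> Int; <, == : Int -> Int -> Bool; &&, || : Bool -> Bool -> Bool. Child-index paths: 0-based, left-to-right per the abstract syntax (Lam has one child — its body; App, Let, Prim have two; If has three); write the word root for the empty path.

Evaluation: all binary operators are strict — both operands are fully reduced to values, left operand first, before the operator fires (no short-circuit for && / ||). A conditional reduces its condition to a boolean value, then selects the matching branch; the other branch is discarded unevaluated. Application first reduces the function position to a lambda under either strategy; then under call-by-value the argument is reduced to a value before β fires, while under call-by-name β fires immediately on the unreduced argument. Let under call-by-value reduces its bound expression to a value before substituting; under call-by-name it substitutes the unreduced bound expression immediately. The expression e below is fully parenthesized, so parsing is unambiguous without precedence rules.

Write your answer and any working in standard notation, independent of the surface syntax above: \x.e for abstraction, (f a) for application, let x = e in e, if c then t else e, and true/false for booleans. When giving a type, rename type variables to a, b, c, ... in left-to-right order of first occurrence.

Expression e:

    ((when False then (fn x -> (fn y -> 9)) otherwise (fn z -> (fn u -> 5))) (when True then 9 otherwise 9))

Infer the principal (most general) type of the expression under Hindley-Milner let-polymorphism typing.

Trace:
  unify Bool ~ Bool
\y._ : b -> Int
\x._ : a -> b -> Int
\u._ : d -> Int
\z._ : c -> d -> Int
  unify a -> b -> Int ~ c -> d -> Int
  unify a ~ c
  unify b -> Int ~ d -> Int
  unify b ~ d
  unify Int ~ Int
  unify Bool ~ Bool
  unify Int ~ Int
  unify c -> d -> Int ~ Int -> e
  unify c ~ Int
  unify d -> Int ~ e
_ _ : d -> Int

Answer: a -> Int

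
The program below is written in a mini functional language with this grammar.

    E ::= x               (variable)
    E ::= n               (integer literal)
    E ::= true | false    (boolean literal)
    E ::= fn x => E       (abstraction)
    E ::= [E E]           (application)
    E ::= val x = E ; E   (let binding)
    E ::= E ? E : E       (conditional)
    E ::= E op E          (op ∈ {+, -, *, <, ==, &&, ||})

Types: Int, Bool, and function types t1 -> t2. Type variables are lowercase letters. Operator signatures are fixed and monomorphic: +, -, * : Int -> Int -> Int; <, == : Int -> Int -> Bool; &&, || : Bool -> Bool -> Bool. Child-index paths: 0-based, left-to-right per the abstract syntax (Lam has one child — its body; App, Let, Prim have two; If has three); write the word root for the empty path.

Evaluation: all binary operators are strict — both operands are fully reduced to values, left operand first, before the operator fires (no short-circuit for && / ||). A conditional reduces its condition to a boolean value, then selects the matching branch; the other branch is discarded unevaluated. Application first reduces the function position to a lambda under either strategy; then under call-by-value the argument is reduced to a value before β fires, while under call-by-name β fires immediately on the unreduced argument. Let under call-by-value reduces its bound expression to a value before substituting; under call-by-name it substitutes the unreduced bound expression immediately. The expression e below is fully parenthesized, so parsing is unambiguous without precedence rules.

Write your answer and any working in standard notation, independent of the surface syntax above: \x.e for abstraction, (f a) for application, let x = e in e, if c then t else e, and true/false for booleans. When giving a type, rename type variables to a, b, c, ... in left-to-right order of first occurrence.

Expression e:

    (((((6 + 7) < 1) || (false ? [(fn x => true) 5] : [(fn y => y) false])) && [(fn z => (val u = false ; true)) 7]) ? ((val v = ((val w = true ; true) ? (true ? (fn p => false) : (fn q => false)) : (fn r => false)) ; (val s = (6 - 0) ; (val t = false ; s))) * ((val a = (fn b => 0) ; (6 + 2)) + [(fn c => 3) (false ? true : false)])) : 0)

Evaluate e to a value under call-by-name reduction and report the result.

Answer: 0

Derivation:
step 0: (if ((((6 + 7) < 1) || (if false then ((\x.true) 5) else ((\y.y) false))) && ((\z.(let u = false in true)) 7)) then ((let v = (if (let w = true in true) then (if true then (\p.false) else (\q.false)) else (\r.false)) in (let s = (6 - 0) in (let t = false in s))) * ((let a = (\b.0) in (6 + 2)) + ((\c.3) (if false then true else false)))) else 0)
step 1: [delta@0.0.0.0] (if (((13 < 1) || (if false then ((\x.true) 5) else ((\y.y) false))) && ((\z.(let u = false in true)) 7)) then ((let v = (if (let w = true in true) then (if true then (\p.false) else (\q.false)) else (\r.false)) in (let s = (6 - 0) in (let t = false in s))) * ((let a = (\b.0) in (6 + 2)) + ((\c.3) (if false then true else false)))) else 0)
step 2: [delta@0.0.0] (if ((false || (if false then ((\x.true) 5) else ((\y.y) false))) && ((\z.(let u = false in true)) 7)) then ((let v = (if (let w = true in true) then (if true then (\p.false) else (\q.false)) else (\r.false)) in (let s = (6 - 0) in (let t = false in s))) * ((let a = (\b.0) in (6 + 2)) + ((\c.3) (if false then true else false)))) else 0)
step 3: [if@0.0.1] (if ((false || ((\y.y) false)) && ((\z.(let u = false in true)) 7)) then ((let v = (if (let w = true in true) then (if true then (\p.false) else (\q.false)) else (\r.false)) in (let s = (6 - 0) in (let t = false in s))) * ((let a = (\b.0) in (6 + 2)) + ((\c.3) (if false then true else false)))) else 0)
step 4: [beta@0.0.1] (if ((false || false) && ((\z.(let u = false in true)) 7)) then ((let v = (if (let w = true in true) then (if true then (\p.false) else (\q.false)) else (\r.false)) in (let s = (6 - 0) in (let t = false in s))) * ((let a = (\b.0) in (6 + 2)) + ((\c.3) (if false then true else false)))) else 0)
step 5: [delta@0.0] (if (false && ((\z.(let u = false in true)) 7)) then ((let v = (if (let w = true in true) then (if true then (\p.false) else (\q.false)) else (\r.false)) in (let s = (6 - 0) in (let t = false in s))) * ((let a = (\b.0) in (6 + 2)) + ((\c.3) (if false then true else false)))) else 0)
step 6: [beta@0.1] (if (false && (let u = false in true)) then ((let v = (if (let w = true in true) then (if true then (\p.false) else (\q.false)) else (\r.false)) in (let s = (6 - 0) in (let t = false in s))) * ((let a = (\b.0) in (6 + 2)) + ((\c.3) (if false then true else false)))) else 0)
step 7: [let@0.1] (if (false && true) then ((let v = (if (let w = true in true) then (if true then (\p.false) else (\q.false)) else (\r.false)) in (let s = (6 - 0) in (let t = false in s))) * ((let a = (\b.0) in (6 + 2)) + ((\c.3) (if false then true else false)))) else 0)
step 8: [delta@0] (if false then ((let v = (if (let w = true in true) then (if true then (\p.false) else (\q.false)) else (\r.false)) in (let s = (6 - 0) in (let t = false in s))) * ((let a = (\b.0) in (6 + 2)) + ((\c.3) (if false then true else false)))) else 0)
step 9: [if@root] 0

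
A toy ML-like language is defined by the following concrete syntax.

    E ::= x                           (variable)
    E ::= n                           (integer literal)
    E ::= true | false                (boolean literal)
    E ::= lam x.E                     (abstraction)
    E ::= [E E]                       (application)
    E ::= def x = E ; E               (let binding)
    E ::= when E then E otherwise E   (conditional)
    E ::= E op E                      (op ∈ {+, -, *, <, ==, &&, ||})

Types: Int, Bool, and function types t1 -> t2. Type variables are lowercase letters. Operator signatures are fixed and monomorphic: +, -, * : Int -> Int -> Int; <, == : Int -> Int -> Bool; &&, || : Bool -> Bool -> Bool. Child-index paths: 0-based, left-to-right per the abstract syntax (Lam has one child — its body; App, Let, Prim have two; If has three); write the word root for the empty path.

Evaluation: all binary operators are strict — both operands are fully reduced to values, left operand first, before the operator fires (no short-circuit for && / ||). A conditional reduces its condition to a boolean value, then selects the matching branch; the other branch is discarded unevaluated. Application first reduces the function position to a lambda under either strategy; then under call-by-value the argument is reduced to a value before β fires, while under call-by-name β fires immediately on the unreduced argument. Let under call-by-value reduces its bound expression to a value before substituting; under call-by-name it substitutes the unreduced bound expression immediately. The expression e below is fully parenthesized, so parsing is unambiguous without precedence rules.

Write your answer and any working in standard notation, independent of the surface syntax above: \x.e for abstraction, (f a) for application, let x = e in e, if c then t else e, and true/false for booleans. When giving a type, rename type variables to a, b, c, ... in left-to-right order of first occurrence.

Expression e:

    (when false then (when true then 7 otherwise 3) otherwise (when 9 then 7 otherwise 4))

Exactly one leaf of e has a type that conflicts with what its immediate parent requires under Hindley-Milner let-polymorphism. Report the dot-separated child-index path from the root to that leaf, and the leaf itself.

Working:
  unify Bool ~ Bool
  unify Bool ~ Bool
  unify Int ~ Int
  unify Int ~ Bool
  FAIL: mismatch Int ~ Bool

Answer: 2.0 : 9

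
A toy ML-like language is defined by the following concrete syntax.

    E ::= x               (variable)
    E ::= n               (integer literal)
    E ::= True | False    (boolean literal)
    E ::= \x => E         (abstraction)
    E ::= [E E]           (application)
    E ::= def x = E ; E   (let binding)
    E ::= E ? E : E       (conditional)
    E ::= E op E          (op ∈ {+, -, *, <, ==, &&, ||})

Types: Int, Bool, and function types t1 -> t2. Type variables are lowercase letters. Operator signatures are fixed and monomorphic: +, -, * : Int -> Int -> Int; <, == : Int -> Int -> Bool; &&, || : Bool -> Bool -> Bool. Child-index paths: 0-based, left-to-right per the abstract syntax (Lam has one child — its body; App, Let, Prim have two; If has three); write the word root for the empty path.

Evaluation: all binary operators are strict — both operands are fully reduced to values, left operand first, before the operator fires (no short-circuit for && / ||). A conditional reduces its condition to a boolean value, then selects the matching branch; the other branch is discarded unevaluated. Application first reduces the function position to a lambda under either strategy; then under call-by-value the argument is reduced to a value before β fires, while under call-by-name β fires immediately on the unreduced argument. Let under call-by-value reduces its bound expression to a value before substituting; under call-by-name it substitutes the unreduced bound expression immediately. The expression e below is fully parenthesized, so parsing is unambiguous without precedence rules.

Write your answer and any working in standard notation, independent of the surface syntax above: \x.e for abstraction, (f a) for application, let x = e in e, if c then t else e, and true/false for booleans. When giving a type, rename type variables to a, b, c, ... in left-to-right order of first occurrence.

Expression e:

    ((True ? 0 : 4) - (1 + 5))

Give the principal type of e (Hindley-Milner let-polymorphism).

Answer: Int

Working:
  unify Bool ~ Bool
  unify Int ~ Int
  unify Int ~ Int
  unify Int ~ Int
  unify Int ~ Int
  unify Int ~ Int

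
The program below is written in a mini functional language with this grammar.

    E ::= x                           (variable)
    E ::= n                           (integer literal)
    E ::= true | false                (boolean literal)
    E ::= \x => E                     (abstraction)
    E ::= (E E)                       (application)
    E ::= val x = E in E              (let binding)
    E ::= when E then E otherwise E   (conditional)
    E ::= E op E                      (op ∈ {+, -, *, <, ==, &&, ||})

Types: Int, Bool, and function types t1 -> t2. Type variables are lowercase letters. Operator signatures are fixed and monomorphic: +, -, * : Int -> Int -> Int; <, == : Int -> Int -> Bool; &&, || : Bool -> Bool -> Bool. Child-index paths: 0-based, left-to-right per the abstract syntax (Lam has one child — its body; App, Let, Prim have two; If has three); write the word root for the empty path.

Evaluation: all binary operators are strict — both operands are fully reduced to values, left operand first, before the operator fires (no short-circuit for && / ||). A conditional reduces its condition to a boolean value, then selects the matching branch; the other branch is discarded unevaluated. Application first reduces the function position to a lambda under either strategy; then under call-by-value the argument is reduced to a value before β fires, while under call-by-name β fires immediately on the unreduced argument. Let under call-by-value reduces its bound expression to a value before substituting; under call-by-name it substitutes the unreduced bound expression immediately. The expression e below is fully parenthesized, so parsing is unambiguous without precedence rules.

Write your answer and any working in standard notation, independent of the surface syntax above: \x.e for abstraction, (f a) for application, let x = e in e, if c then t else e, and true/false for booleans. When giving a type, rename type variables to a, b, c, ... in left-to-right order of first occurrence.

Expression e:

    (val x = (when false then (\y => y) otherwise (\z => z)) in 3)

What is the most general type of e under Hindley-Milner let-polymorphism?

Trace:
  unify Bool ~ Bool
y : a
\y._ : a -> a
z : b
\z._ : b -> b
  unify a -> a ~ b -> b
  unify a ~ b
  unify b ~ b
let x : forall. b -> b

Answer: Int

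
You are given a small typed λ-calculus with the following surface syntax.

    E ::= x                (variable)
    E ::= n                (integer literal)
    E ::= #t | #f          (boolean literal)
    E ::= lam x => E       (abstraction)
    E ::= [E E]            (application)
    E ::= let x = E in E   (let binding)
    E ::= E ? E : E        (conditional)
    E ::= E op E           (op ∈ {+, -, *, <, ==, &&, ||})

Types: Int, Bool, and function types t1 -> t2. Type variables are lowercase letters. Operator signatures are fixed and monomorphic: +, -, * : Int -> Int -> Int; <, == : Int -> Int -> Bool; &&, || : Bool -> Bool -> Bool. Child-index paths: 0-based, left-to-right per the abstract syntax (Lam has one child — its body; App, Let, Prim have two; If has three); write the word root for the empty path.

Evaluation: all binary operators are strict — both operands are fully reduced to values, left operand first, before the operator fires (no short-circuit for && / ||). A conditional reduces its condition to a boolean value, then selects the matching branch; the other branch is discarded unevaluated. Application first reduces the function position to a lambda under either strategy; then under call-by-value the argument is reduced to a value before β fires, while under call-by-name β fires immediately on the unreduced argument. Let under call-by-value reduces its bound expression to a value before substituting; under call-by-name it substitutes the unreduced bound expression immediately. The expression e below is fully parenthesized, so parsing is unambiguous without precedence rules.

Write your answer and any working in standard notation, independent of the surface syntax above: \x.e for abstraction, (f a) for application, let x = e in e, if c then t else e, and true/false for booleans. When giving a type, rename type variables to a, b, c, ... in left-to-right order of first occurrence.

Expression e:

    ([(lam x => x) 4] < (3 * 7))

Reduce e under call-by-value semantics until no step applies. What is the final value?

Trace:
step 0: (((\x.x) 4) < (3 * 7))
step 1: [beta@0] (4 < (3 * 7))
step 2: [delta@1] (4 < 21)
step 3: [delta@root] true

Answer: true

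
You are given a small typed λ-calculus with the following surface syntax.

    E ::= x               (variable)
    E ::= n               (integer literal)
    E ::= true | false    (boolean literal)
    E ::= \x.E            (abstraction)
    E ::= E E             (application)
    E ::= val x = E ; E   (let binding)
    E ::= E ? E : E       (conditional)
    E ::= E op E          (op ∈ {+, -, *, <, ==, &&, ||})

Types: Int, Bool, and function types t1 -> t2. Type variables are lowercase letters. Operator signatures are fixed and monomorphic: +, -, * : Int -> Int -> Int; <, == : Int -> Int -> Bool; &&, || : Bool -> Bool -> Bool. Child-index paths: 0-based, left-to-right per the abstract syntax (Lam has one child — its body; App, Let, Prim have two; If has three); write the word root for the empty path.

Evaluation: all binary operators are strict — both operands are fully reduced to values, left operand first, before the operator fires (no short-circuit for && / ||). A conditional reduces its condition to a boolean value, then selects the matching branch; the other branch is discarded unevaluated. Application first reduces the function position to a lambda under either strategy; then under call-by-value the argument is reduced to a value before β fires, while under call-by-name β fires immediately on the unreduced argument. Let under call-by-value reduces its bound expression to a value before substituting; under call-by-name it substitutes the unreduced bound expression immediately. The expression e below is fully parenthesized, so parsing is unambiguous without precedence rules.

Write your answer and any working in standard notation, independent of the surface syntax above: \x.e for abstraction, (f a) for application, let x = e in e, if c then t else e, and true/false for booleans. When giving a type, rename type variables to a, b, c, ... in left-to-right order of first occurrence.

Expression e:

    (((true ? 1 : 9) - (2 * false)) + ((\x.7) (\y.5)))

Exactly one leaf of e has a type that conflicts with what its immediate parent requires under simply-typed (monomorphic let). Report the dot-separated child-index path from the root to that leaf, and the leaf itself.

Trace:
  unify Bool ~ Bool
  unify Int ~ Int
  unify Int ~ Int
  unify Int ~ Int
  unify Bool ~ Int
  FAIL: mismatch Bool ~ Int

Answer: 0.1.1 : false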